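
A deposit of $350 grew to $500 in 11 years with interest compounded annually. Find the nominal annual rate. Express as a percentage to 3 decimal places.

3.296%

The 11-period growth factor is 500/350 = 1.42857.
r = 1.42857^(1/11) − 1 ≈ 0.0329564, i.e. 3.29564%.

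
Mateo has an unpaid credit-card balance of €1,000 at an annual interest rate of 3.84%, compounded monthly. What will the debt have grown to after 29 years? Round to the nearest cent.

Periodic rate = 3.84%/12 = 0.0032; periods = 12·29 = 348.
A = 1,000·(1 + 0.0032)^348 ≈ 1,000·3.039892132 ≈ 3,039.8921.

€3,039.89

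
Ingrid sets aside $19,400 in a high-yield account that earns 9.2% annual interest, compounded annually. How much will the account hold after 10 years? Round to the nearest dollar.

Growth factor = (1 + 0.092)^10 ≈ 2.411161962.
A ≈ 19,400 × 2.411161962 ≈ 46,776.5421.

$46,777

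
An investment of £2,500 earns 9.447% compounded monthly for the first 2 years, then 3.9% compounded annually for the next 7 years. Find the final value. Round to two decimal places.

Phase 1: 2,500·(1 + 0.0078725)^24 ≈ 3,017.6878.
Phase 2: 3,017.6878·(1 + 0.039)^7 ≈ 3,944.4198.

£3,944.42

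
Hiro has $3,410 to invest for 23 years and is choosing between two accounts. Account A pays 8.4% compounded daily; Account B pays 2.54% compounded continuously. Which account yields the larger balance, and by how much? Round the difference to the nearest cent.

A: (1 + 0.084/365)^8395 ≈ 6.9017687668, so 3,410 × 6.9017687668 ≈ 23,535.0315.
B: e^(0.0254·23) = e^0.5842 ≈ 1.793555567, so 3,410 × 1.793555567 ≈ 6,116.0245.
Difference ≈ 17,419.0070 in favor of A.

Account A, by $17,419.01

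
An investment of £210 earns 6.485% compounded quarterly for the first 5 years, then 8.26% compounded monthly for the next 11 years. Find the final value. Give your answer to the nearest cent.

£716.40

Phase 1: 210·(1 + 0.0162125)^20 ≈ 289.6743.
Phase 2: 289.6743·(1 + 0.0826/12)^132 ≈ 716.4041.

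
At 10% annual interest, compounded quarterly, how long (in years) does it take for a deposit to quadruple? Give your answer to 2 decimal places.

14.04 years

(1 + 0.025)^(4t) = 4.
4t = ln 4 / ln(1 + 0.025) ≈ 1.3863/0.0246926 ≈ 56.1421.
t ≈ 14.0355.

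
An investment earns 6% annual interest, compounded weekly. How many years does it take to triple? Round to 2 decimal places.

(1 + 0.00115385)^(52t) = 3.
52t = ln 3 / ln(1 + 0.00115385) ≈ 1.0986/0.00115318 ≈ 952.6799.
t ≈ 18.3208.

18.32 years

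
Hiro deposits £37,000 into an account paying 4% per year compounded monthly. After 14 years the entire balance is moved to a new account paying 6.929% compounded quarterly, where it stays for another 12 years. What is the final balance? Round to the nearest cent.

After 14 years at 4%: 37,000 × 1.74904292017 ≈ 64,714.5880.
Then 12 years at 6.929%: 64,714.5880 × 2.2804218442 ≈ 147,576.5602.

£147,576.56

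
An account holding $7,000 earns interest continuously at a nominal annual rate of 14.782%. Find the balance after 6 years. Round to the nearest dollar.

$16,993

A = P·e^(rt) = 7,000·e^(0.14782·6) = 7,000·e^0.88692.
e^0.88692 ≈ 2.4276409904, so A ≈ 16,993.4869.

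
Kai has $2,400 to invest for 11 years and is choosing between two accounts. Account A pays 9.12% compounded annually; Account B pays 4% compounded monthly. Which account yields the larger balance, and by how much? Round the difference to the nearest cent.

A: (1 + 0.0912)^11 ≈ 2.611848189, so 2,400 × 2.611848189 ≈ 6,268.4357.
B: (1 + 0.04/12)^132 ≈ 1.551571506, so 2,400 × 1.551571506 ≈ 3,723.7716.
Difference ≈ 2,544.6640 in favor of A.

Account A, by $2,544.66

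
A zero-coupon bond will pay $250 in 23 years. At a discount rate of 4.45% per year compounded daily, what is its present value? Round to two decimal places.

Growth factor = (1 + 0.0445/365)^8395 ≈ 2.78274434.
P = 250/2.78274434 ≈ 89.8394.

$89.84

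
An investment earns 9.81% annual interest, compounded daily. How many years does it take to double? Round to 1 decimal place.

7.1 years

(1 + 0.000268767)^(365t) = 2.
365t = ln 2 / ln(1 + 0.000268767) ≈ 0.69315/0.000268731 ≈ 2579.3345.
t ≈ 7.0667.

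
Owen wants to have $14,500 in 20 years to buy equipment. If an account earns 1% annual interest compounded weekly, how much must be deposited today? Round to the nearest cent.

$11,871.82

Periodic rate = 1%/52 = 0.000192308; 1040 periods.
P = 14,500/(1 + 0.01/52)^1040 ≈ 14,500/1.2213792729 ≈ 11,871.8242.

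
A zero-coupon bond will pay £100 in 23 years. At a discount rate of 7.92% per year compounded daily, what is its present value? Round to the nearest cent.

£16.18

Periodic rate = 7.92%/365 = 0.000216986; 8395 periods.
P = 100/(1 + 0.0792/365)^8395 ≈ 100/6.1805199 ≈ 16.1799.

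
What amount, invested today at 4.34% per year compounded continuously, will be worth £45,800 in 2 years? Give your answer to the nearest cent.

P = A·e^(−rt) = 45,800·e^(−0.0868).
e^(−0.0868) ≈ 0.91686044939, so P ≈ 41,992.2086.

£41,992.21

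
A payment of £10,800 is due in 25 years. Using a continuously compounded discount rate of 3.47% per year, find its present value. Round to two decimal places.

£4,536.00

P = A·e^(−rt) = 10,800·e^(−0.8675).
e^(−0.8675) ≈ 0.42000023844, so P ≈ 4,536.0026.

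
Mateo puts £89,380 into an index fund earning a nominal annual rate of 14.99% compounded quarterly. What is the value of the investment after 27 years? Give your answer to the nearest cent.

£4,751,442.81

Periodic rate = 14.99%/4 = 0.037475; periods = 4·27 = 108.
A = 89,380·(1 + 0.037475)^108 ≈ 89,380·53.16002245558 ≈ 4,751,442.8071.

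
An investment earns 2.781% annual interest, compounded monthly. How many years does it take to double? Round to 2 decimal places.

24.95 years

(1 + 0.0023175)^(12t) = 2.
12t = ln 2 / ln(1 + 0.0023175) ≈ 0.69315/0.00231482 ≈ 299.4391.
t ≈ 24.9533.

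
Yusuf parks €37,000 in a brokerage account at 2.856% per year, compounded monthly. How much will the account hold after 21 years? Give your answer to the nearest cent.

€67,354.20

Growth factor = (1 + 0.00238)^252 ≈ 1.8203839056.
A ≈ 37,000 × 1.8203839056 ≈ 67,354.2045.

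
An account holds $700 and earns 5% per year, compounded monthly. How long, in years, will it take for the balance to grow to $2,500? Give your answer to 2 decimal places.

25.51 years

We need (1 + 0.00416667)^(12t) = 3.5714, so 12t = ln 3.5714 / ln 1.004167 ≈ 306.1478.
t ≈ 306.1478/12 = 25.5123 years.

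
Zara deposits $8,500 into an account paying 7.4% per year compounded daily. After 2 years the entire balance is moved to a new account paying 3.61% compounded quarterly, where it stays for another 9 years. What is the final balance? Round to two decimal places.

$13,619.38

Phase 1: 8,500·(1 + 0.074/365)^730 ≈ 9,855.7118.
Phase 2: 9,855.7118·(1 + 0.009025)^36 ≈ 13,619.3805.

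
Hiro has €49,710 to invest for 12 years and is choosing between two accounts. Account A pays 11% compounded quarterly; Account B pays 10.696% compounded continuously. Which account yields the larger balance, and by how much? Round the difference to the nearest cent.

Account A, by €3,378.67

A: (1 + 0.0275)^48 ≈ 3.67728987786, so 49,710 × 3.67728987786 ≈ 182,798.0798.
B: e^(0.10696·12) = e^1.28352 ≈ 3.60932220547, so 49,710 × 3.60932220547 ≈ 179,419.4068.
Difference ≈ 3,378.6730 in favor of A.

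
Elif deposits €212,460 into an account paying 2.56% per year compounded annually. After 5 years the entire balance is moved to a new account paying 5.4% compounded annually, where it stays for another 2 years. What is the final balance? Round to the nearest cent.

€267,823.36

Phase 1: 212,460·(1 + 0.0256)^5 ≈ 241,083.3613.
Phase 2: 241,083.3613·(1 + 0.054)^2 ≈ 267,823.3634.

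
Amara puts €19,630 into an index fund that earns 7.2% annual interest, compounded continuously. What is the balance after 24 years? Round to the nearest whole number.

€110,505

A = P·e^(rt) = 19,630·e^(0.072·24) = 19,630·e^1.728.
e^1.728 ≈ 5.6293838744, so A ≈ 110,504.8055.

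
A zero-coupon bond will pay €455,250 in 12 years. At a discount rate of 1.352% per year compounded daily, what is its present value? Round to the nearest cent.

€387,071.61

Periodic rate = 1.352%/365 = 0.0000370411; 4380 periods.
P = 455,250/(1 + 0.01352/365)^4380 ≈ 455,250/1.1761389477 ≈ 387,071.6133.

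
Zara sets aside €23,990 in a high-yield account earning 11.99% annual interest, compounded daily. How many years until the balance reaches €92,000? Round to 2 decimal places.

(1 + 0.000328493)^(365t) = 92,000/23,990 = 3.8349.
365t·ln(1 + 0.000328493) = ln(3.8349); 365t = 1.3442/0.000328439 ≈ 4092.5427.
t ≈ 11.2124 years.

11.21 years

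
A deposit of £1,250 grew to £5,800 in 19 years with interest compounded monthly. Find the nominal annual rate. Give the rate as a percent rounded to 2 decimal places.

8.10%

The 228-period growth factor is 5,800/1,250 = 4.64.
r/12 = 4.64^(1/228) − 1 ≈ 0.00675391, so r ≈ 12·0.00675391 = 8.10469%.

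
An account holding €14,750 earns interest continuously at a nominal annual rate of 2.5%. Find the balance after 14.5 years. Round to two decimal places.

A = P·e^(rt) = 14,750·e^(0.025·14.5) = 14,750·e^0.3625.
e^0.3625 ≈ 1.436917221, so A ≈ 21,194.5290.

€21,194.53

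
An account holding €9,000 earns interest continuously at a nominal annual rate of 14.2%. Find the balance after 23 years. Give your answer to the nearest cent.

€235,856.74

A = P·e^(rt) = 9,000·e^(0.142·23) = 9,000·e^3.266.
e^3.266 ≈ 26.2063041962, so A ≈ 235,856.7378.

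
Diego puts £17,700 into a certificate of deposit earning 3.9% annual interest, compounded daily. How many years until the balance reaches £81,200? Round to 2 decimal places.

39.06 years

(1 + 0.000106849)^(365t) = 81,200/17,700 = 4.5876.
365t·ln(1 + 0.000106849) = ln(4.5876); 365t = 1.5234/0.000106844 ≈ 14257.7609.
t ≈ 39.0624 years.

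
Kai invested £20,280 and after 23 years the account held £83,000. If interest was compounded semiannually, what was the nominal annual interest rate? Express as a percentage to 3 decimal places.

(1 + r/2)^46 = 83,000/20,280 = 4.0927.
1 + r/2 = 4.0927^(1/46) ≈ 1.031109, so r/2 ≈ 0.031109.
r ≈ 2·0.031109 = 6.22180%.

6.222%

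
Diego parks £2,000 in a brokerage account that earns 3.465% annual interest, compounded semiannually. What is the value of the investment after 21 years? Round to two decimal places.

Periodic rate = 3.465%/2 = 0.017325; periods = 2·21 = 42.
A = 2,000·(1 + 0.017325)^42 ≈ 2,000·2.057349701 ≈ 4,114.6994.

£4,114.70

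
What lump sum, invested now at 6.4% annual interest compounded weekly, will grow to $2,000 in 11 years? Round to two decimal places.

$989.63

Periodic rate = 6.4%/52 = 0.00123077; 572 periods.
P = 2,000/(1 + 0.064/52)^572 ≈ 2,000/2.020948841 ≈ 989.6342.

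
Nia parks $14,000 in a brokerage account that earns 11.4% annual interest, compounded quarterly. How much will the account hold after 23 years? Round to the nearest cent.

Growth factor = (1 + 0.0285)^92 ≈ 13.2676875305.
A ≈ 14,000 × 13.2676875305 ≈ 185,747.6254.

$185,747.63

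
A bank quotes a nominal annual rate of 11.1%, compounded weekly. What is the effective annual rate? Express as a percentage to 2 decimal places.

11.73%

One year is 52 periods at 0.00213462 each: (1 + 0.00213462)^52 ≈ 1.117263.
EAR = 1.117263 − 1 ≈ 11.72627%.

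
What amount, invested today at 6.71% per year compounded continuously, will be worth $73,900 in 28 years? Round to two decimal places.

P = A·e^(−rt) = 73,900·e^(−1.8788).
e^(−1.8788) ≈ 0.15277332379, so P ≈ 11,289.9486.

$11,289.95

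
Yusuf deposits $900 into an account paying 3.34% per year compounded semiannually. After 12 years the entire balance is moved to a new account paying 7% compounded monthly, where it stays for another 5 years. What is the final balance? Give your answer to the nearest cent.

$1,898.59

After 12 years at 3.34%: 900 × 1.48808509 ≈ 1,339.2766.
Then 5 years at 7%: 1,339.2766 × 1.41762526 ≈ 1,898.5923.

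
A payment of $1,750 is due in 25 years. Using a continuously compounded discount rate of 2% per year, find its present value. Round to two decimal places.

P = A·e^(−rt) = 1,750·e^(−0.5).
e^(−0.5) ≈ 0.6065306597, so P ≈ 1,061.4287.

$1,061.43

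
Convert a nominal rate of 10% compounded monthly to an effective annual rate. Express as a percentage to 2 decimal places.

EAR = (1 + 10%/12)^12 − 1 = (1 + 0.00833333)^12 − 1.
(1 + 0.00833333)^12 ≈ 1.104713, so EAR ≈ 10.47131%.

10.47%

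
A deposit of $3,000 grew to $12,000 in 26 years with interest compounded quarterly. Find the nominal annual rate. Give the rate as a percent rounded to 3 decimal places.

5.368%

(1 + r/4)^104 = 12,000/3,000 = 4.
1 + r/4 = 4^(1/104) ≈ 1.013419, so r/4 ≈ 0.013419.
r ≈ 4·0.013419 = 5.36760%.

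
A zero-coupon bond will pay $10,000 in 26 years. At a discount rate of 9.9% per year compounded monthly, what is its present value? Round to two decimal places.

Periodic rate = 9.9%/12 = 0.00825; 312 periods.
P = 10,000/(1 + 0.00825)^312 ≈ 10,000/12.9803969 ≈ 770.3925.

$770.39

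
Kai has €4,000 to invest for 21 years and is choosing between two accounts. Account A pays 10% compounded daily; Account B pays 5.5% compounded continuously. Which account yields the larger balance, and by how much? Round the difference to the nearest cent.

Account A growth factor: (1 + 0.1/365)^7665 ≈ 8.1638215071; balance ≈ 32,655.2860.
Account B growth factor: e^(0.055·21) = e^1.155 ≈ 3.1740234175; balance ≈ 12,696.0937.
Account A is larger by 19,959.1924.

Account A, by €19,959.19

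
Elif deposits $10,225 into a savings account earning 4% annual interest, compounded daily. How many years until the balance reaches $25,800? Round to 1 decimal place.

23.1 years

We need (1 + 0.000109589)^(365t) = 2.5232, so 365t = ln 2.5232 / ln 1.00011 ≈ 8446.0042.
t ≈ 8446.0042/365 = 23.1397 years.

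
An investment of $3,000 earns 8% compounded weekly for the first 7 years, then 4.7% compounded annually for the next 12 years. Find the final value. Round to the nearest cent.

After 7 years at 8%: 3,000 × 1.749919299 ≈ 5,249.7579.
Then 12 years at 4.7%: 5,249.7579 × 1.735242517 ≈ 9,109.6031.

$9,109.60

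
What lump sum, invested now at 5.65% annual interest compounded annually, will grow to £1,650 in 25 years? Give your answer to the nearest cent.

Annual rate = 5.65% = 0.0565; 25 periods.
P = 1,650/(1 + 0.0565)^25 ≈ 1,650/3.95127753 ≈ 417.5865.

£417.59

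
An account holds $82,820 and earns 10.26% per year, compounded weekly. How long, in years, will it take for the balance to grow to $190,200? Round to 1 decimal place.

8.1 years

We need (1 + 0.00197308)^(52t) = 2.2965, so 52t = ln 2.2965 / ln 1.001973 ≈ 421.7912.
t ≈ 421.7912/52 = 8.1114 years.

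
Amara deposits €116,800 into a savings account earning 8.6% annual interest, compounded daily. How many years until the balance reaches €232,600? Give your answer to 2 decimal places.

We need (1 + 0.000235616)^(365t) = 1.9914, so 365t = ln 1.9914 / ln 1.000236 ≈ 2923.9824.
t ≈ 2923.9824/365 = 8.0109 years.

8.01 years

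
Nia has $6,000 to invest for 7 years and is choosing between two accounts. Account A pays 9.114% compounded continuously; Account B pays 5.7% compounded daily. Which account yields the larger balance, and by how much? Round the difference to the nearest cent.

Account A, by $2,414.20

Account A growth factor: e^(0.09114·7) = e^0.63798 ≈ 1.8926538545; balance ≈ 11,355.9231.
Account B growth factor: (1 + 0.057/365)^2555 ≈ 1.490287193; balance ≈ 8,941.7232.
Account A is larger by 2,414.2000.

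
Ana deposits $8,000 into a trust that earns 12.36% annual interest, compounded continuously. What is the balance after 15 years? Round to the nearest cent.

$51,082.48

A = P·e^(rt) = 8,000·e^(0.1236·15) = 8,000·e^1.854.
e^1.854 ≈ 6.3853097472, so A ≈ 51,082.4780.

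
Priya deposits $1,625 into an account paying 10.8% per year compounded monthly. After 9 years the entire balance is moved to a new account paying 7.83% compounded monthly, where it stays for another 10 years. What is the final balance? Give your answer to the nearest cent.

Phase 1: 1,625·(1 + 0.009)^108 ≈ 4,276.6068.
Phase 2: 4,276.6068·(1 + 0.006525)^120 ≈ 9,333.5590.

$9,333.56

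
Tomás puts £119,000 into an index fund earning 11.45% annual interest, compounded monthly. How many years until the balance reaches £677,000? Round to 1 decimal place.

(1 + 0.00954167)^(12t) = 677,000/119,000 = 5.6891.
12t·ln(1 + 0.00954167) = ln(5.6891); 12t = 1.7385/0.00949643 ≈ 183.0738.
t ≈ 15.2561 years.

15.3 years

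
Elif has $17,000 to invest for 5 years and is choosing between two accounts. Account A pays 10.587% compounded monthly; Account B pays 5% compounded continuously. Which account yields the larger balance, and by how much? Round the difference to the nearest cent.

Account A, by $6,967.72

A: (1 + 0.0088225)^60 ≈ 1.6938915072, so 17,000 × 1.6938915072 ≈ 28,796.1556.
B: e^(0.05·5) = e^0.25 ≈ 1.2840254167, so 17,000 × 1.2840254167 ≈ 21,828.4321.
Difference ≈ 6,967.7235 in favor of A.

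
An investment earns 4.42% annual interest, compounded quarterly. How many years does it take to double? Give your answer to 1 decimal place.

15.8 years

(1 + 0.01105)^(4t) = 2.
4t = ln 2 / ln(1 + 0.01105) ≈ 0.69315/0.0109894 ≈ 63.0742.
t ≈ 15.7685.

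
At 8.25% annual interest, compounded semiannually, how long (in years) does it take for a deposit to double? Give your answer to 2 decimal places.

(1 + 0.04125)^(2t) = 2.
2t = ln 2 / ln(1 + 0.04125) ≈ 0.69315/0.0404219 ≈ 17.1478.
t ≈ 8.5739.

8.57 years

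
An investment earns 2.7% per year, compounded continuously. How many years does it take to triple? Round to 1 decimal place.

40.7 years

e^(0.027t) = 3, so 0.027t = ln 3 ≈ 1.0986.
t ≈ 1.0986/0.027 ≈ 40.6893.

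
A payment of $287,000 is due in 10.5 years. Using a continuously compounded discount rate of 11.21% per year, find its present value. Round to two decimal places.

$88,449.54

P = A·e^(−rt) = 287,000·e^(−1.17705).
e^(−1.17705) ≈ 0.308186549242, so P ≈ 88,449.5396.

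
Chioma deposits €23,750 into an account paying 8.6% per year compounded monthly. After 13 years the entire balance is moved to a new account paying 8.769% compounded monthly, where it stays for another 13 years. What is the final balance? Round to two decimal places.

Phase 1: 23,750·(1 + 0.086/12)^156 ≈ 72,355.7845.
Phase 2: 72,355.7845·(1 + 0.0073075)^156 ≈ 225,297.1995.

€225,297.20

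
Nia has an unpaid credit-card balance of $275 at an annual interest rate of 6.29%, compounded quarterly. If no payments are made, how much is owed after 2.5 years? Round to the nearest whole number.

$321

Growth factor = (1 + 0.015725)^10 ≈ 1.1688571.
A ≈ 275 × 1.1688571 ≈ 321.4357.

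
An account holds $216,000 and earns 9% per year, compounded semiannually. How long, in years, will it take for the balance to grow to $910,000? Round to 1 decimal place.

16.3 years

We need (1 + 0.045)^(2t) = 4.213, so 2t = ln 4.213 / ln 1.045 ≈ 32.6731.
t ≈ 32.6731/2 = 16.3365 years.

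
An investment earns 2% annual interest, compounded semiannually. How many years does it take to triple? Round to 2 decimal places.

55.20 years

(1 + 0.01)^(2t) = 3.
2t = ln 3 / ln(1 + 0.01) ≈ 1.0986/0.00995033 ≈ 110.4096.
t ≈ 55.2048.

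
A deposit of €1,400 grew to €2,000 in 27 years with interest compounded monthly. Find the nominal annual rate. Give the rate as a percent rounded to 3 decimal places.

The 324-period growth factor is 2,000/1,400 = 1.42857.
r/12 = 1.42857^(1/324) − 1 ≈ 0.00110145, so r ≈ 12·0.00110145 = 1.32175%.

1.322%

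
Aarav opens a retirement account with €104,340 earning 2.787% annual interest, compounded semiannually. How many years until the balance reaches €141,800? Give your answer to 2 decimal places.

(1 + 0.013935)^(2t) = 141,800/104,340 = 1.359.
2t·ln(1 + 0.013935) = ln(1.359); 2t = 0.30676/0.0138388 ≈ 22.1669.
t ≈ 11.0834 years.

11.08 years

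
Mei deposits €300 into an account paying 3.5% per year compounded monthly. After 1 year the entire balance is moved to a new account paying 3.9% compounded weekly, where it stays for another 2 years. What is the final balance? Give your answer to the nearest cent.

€335.86

Phase 1: 300·(1 + 0.035/12)^12 ≈ 310.6701.
Phase 2: 310.6701·(1 + 0.00075)^104 ≈ 335.8627.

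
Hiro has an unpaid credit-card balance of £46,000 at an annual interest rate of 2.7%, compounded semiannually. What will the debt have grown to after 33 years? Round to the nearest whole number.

Periodic rate = 2.7%/2 = 0.0135; periods = 2·33 = 66.
A = 46,000·(1 + 0.0135)^66 ≈ 46,000·2.42307970401 ≈ 111,461.6664.

£111,462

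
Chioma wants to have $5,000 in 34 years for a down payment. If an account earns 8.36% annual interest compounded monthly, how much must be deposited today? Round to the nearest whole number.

Periodic rate = 8.36%/12 = 0.00696667; 408 periods.
P = 5,000/(1 + 0.0836/12)^408 ≈ 5,000/16.98863718 ≈ 294.3144.

$294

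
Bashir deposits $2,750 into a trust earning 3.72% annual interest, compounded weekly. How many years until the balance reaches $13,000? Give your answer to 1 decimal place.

We need (1 + 0.000715385)^(52t) = 4.7273, so 52t = ln 4.7273 / ln 1.000715 ≈ 2172.1239.
t ≈ 2172.1239/52 = 41.7716 years.

41.8 years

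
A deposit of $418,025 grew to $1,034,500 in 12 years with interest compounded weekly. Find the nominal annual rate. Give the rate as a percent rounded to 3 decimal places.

7.557%

The 624-period growth factor is 1,034,500/418,025 = 2.47473.
r/52 = 2.47473^(1/624) − 1 ≈ 0.00145319, so r ≈ 52·0.00145319 = 7.55659%.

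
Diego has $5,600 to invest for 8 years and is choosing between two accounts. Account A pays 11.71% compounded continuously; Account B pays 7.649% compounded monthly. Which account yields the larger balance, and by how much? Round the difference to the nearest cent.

Account A, by $3,983.91

Account A growth factor: e^(0.1171·8) = e^0.9368 ≈ 2.5518025709; balance ≈ 14,290.0944.
Account B growth factor: (1 + 0.07649/12)^96 ≈ 1.8403909244; balance ≈ 10,306.1892.
Account A is larger by 3,983.9052.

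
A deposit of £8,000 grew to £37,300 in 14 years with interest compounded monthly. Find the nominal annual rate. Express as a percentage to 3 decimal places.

The 168-period growth factor is 37,300/8,000 = 4.6625.
r/12 = 4.6625^(1/168) − 1 ≈ 0.00920612, so r ≈ 12·0.00920612 = 11.04734%.

11.047%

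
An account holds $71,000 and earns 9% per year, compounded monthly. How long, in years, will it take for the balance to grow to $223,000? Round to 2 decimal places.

12.76 years

(1 + 0.0075)^(12t) = 223,000/71,000 = 3.1408.
12t·ln(1 + 0.0075) = ln(3.1408); 12t = 1.1445/0.00747201 ≈ 153.1705.
t ≈ 12.7642 years.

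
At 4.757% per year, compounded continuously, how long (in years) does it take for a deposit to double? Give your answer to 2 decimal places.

e^(0.04757t) = 2, so 0.04757t = ln 2 ≈ 0.69315.
t ≈ 0.69315/0.04757 ≈ 14.5711.

14.57 years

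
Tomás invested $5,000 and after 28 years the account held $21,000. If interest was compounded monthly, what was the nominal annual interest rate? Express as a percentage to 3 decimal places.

5.136%

The 336-period growth factor is 21,000/5,000 = 4.2.
r/12 = 4.2^(1/336) − 1 ≈ 0.00428022, so r ≈ 12·0.00428022 = 5.13626%.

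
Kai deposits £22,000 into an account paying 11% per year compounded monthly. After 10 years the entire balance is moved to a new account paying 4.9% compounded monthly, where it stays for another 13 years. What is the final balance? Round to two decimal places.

After 10 years at 11%: 22,000 × 2.98914960301 ≈ 65,761.2913.
Then 13 years at 4.9%: 65,761.2913 × 1.88834916156 ≈ 124,180.2792.

£124,180.28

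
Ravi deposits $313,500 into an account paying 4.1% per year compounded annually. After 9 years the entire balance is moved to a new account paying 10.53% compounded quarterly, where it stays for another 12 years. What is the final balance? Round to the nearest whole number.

$1,566,642

Phase 1: 313,500·(1 + 0.041)^9 ≈ 450,084.5557.
Phase 2: 450,084.5557·(1 + 0.026325)^48 ≈ 1,566,641.7293.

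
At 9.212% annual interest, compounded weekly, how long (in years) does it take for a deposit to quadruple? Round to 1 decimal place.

15.1 years

(1 + 0.00177154)^(52t) = 4.
52t = ln 4 / ln(1 + 0.00177154) ≈ 1.3863/0.00176997 ≈ 783.2299.
t ≈ 15.0621.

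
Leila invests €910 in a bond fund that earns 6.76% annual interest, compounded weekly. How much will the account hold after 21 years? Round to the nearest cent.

Growth factor = (1 + 0.0013)^1092 ≈ 4.131655024.
A ≈ 910 × 4.131655024 ≈ 3,759.8061.

€3,759.81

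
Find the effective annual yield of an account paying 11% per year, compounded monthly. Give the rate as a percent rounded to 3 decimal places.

11.572%

One year is 12 periods at 0.00916667 each: (1 + 0.00916667)^12 ≈ 1.115719.
EAR = 1.115719 − 1 ≈ 11.57188%.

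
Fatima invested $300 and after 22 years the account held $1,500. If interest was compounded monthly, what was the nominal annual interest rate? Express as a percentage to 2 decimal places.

The 264-period growth factor is 1,500/300 = 5.
r/12 = 5^(1/264) − 1 ≈ 0.00611498, so r ≈ 12·0.00611498 = 7.33797%.

7.34%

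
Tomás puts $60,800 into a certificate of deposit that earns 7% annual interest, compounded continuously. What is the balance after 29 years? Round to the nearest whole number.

A = P·e^(rt) = 60,800·e^(0.07·29) = 60,800·e^2.03.
e^2.03 ≈ 7.61408635878, so A ≈ 462,936.4506.

$462,936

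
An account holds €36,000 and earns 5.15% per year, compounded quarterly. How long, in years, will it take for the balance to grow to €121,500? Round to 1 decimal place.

(1 + 0.012875)^(4t) = 121,500/36,000 = 3.375.
4t·ln(1 + 0.012875) = ln(3.375); 4t = 1.2164/0.0127928 ≈ 95.0842.
t ≈ 23.7711 years.

23.8 years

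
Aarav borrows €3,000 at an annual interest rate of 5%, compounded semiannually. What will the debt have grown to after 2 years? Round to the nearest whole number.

Periodic rate = 5%/2 = 0.025; periods = 2·2 = 4.
A = 3,000·(1 + 0.025)^4 ≈ 3,000·1.103812891 ≈ 3,311.4387.

€3,311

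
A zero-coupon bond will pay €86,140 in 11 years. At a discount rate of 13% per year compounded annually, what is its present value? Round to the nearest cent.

Annual rate = 13% = 0.13; 11 periods.
P = 86,140/(1 + 0.13)^11 ≈ 86,140/3.8358611506 ≈ 22,456.4958.

€22,456.50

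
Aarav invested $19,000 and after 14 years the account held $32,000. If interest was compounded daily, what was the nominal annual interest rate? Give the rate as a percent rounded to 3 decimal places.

The 5110-period growth factor is 32,000/19,000 = 1.68421.
r/365 = 1.68421^(1/5110) − 1 ≈ 0.00010202, so r ≈ 365·0.00010202 = 3.72374%.

3.724%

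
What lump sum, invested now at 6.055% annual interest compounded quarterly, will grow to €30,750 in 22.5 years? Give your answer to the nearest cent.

Growth factor = (1 + 0.0151375)^90 ≈ 3.8657913813.
P = 30,750/3.8657913813 ≈ 7,954.3868.

€7,954.39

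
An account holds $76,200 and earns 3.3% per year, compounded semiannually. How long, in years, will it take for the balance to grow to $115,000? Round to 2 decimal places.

(1 + 0.0165)^(2t) = 115,000/76,200 = 1.5092.
2t·ln(1 + 0.0165) = ln(1.5092); 2t = 0.41157/0.0163654 ≈ 25.1489.
t ≈ 12.5745 years.

12.57 years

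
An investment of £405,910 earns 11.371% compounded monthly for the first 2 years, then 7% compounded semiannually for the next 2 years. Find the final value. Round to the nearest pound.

£584,108

After 2 years at 11.371%: 405,910 × 1.2540135678 ≈ 509,016.6473.
Then 2 years at 7%: 509,016.6473 × 1.14752300062 ≈ 584,108.3105.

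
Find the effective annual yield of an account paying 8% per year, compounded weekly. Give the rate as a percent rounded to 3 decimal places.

8.322%

One year is 52 periods at 0.00153846 each: (1 + 0.00153846)^52 ≈ 1.08322.
EAR = 1.08322 − 1 ≈ 8.32205%.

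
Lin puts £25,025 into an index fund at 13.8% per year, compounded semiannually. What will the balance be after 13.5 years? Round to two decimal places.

£151,625.46

Periodic rate = 13.8%/2 = 0.069; periods = 2·13.5 = 27.
A = 25,025·(1 + 0.069)^27 ≈ 25,025·6.05895937573 ≈ 151,625.4584.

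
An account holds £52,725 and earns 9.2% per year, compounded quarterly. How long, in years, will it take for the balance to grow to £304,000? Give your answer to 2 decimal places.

We need (1 + 0.023)^(4t) = 5.7658, so 4t = ln 5.7658 / ln 1.023 ≈ 77.0439.
t ≈ 77.0439/4 = 19.2610 years.

19.26 years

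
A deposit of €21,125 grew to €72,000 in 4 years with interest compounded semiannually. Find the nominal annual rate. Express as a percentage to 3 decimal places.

The 8-period growth factor is 72,000/21,125 = 3.40828.
r/2 = 3.40828^(1/8) − 1 ≈ 0.165647, so r ≈ 2·0.165647 = 33.12936%.

33.129%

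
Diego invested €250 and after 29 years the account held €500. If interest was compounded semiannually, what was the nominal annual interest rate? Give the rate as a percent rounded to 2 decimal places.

(1 + r/2)^58 = 500/250 = 2.
1 + r/2 = 2^(1/58) ≈ 1.012023, so r/2 ≈ 0.0120225.
r ≈ 2·0.0120225 = 2.40450%.

2.40%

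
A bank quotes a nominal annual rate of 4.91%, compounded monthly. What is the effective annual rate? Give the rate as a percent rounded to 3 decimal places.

EAR = (1 + 4.91%/12)^12 − 1 = (1 + 0.00409167)^12 − 1.
(1 + 0.00409167)^12 ≈ 1.05022, so EAR ≈ 5.02202%.

5.022%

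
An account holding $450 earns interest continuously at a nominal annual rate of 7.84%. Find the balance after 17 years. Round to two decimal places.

$1,706.24

A = P·e^(rt) = 450·e^(0.0784·17) = 450·e^1.3328.
e^1.3328 ≈ 3.791645145, so A ≈ 1,706.2403.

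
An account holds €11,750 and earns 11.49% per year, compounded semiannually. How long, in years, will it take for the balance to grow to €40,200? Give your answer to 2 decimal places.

11.01 years

We need (1 + 0.05745)^(2t) = 3.4213, so 2t = ln 3.4213 / ln 1.05745 ≈ 22.0194.
t ≈ 22.0194/2 = 11.0097 years.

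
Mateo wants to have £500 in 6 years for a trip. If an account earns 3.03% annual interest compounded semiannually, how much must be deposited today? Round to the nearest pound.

£417

Growth factor = (1 + 0.01515)^12 ≈ 1.1977402.
P = 500/1.1977402 ≈ 417.4528.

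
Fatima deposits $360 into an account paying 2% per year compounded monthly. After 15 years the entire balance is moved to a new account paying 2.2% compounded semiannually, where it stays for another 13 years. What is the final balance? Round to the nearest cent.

Phase 1: 360·(1 + 0.02/12)^180 ≈ 485.8278.
Phase 2: 485.8278·(1 + 0.011)^26 ≈ 645.6727.

$645.67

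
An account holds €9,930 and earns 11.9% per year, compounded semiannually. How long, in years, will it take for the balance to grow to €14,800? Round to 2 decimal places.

We need (1 + 0.0595)^(2t) = 1.4904, so 2t = ln 1.4904 / ln 1.0595 ≈ 6.9046.
t ≈ 6.9046/2 = 3.4523 years.

3.45 years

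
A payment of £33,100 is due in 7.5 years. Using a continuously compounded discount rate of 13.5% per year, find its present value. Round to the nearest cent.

£12,025.55

P = A·e^(−rt) = 33,100·e^(−1.0125).
e^(−1.0125) ≈ 0.36330956936, so P ≈ 12,025.5467.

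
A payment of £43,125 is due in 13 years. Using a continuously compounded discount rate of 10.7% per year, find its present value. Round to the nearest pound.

P = A·e^(−rt) = 43,125·e^(−1.391).
e^(−1.391) ≈ 0.24882635382, so P ≈ 10,730.6365.

£10,731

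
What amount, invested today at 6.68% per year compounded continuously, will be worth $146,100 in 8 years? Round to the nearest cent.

P = A·e^(−rt) = 146,100·e^(−0.5344).
e^(−0.5344) ≈ 0.58602079716, so P ≈ 85,617.6385.

$85,617.64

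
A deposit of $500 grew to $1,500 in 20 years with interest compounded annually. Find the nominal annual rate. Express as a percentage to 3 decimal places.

(1 + r)^20 = 1,500/500 = 3.
1 + r = 3^(1/20) ≈ 1.056467, so r ≈ 0.0564673.
r ≈ 5.64673%.

5.647%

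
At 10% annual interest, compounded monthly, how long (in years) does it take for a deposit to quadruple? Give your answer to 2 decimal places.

13.92 years

(1 + 0.00833333)^(12t) = 4.
12t = ln 4 / ln(1 + 0.00833333) ≈ 1.3863/0.0082988 ≈ 167.0475.
t ≈ 13.9206.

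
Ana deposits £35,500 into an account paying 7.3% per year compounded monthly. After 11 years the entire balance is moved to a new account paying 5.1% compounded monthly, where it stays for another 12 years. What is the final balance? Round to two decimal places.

After 11 years at 7.3%: 35,500 × 2.22680406367 ≈ 79,051.5443.
Then 12 years at 5.1%: 79,051.5443 × 1.84172599564 ≈ 145,591.2841.

£145,591.28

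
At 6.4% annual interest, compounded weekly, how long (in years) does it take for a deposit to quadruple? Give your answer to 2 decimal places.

21.67 years

(1 + 0.00123077)^(52t) = 4.
52t = ln 4 / ln(1 + 0.00123077) ≈ 1.3863/0.00123001 ≈ 1127.0572.
t ≈ 21.6742.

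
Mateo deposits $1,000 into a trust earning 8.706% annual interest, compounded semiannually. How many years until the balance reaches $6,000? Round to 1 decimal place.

21.0 years

(1 + 0.04353)^(2t) = 6,000/1,000 = 6.
2t·ln(1 + 0.04353) = ln(6); 2t = 1.7918/0.0426092 ≈ 42.0510.
t ≈ 21.0255 years.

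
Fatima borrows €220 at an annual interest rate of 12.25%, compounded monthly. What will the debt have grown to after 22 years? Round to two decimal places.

Periodic rate = 12.25%/12 = 0.0102083; periods = 12·22 = 264.
A = 220·(1 + 0.1225/12)^264 ≈ 220·14.60460917 ≈ 3,213.0140.

€3,213.01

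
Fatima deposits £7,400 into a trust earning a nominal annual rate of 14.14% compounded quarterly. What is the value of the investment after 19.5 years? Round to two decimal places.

£111,181.46

Growth factor = (1 + 0.03535)^78 ≈ 15.0245215558.
A ≈ 7,400 × 15.0245215558 ≈ 111,181.4595.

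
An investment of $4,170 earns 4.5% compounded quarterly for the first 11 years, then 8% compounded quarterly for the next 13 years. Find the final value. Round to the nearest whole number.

Phase 1: 4,170·(1 + 0.01125)^44 ≈ 6,821.9979.
Phase 2: 6,821.9979·(1 + 0.02)^52 ≈ 19,103.8329.

$19,104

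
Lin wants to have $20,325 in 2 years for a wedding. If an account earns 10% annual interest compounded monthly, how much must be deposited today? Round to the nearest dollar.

Periodic rate = 10%/12 = 0.00833333; 24 periods.
P = 20,325/(1 + 0.1/12)^24 ≈ 20,325/1.2203909614 ≈ 16,654.4990.

$16,654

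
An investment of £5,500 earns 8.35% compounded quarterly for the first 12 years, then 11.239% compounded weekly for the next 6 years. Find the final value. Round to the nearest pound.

After 12 years at 8.35%: 5,500 × 2.6957728348 ≈ 14,826.7506.
Then 6 years at 11.239%: 14,826.7506 × 1.9613093919 ≈ 29,079.8452.

£29,080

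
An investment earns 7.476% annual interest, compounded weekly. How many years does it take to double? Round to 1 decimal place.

(1 + 0.00143769)^(52t) = 2.
52t = ln 2 / ln(1 + 0.00143769) ≈ 0.69315/0.00143666 ≈ 482.4713.
t ≈ 9.2783.

9.3 years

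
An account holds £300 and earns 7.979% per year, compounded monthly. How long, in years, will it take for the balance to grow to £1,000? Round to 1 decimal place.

15.1 years

We need (1 + 0.00664917)^(12t) = 3.3333, so 12t = ln 3.3333 / ln 1.006649 ≈ 181.6726.
t ≈ 181.6726/12 = 15.1394 years.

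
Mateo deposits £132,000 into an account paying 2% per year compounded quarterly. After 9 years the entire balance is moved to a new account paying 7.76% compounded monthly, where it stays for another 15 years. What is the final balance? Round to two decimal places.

Phase 1: 132,000·(1 + 0.005)^36 ≈ 157,961.8293.
Phase 2: 157,961.8293·(1 + 0.0776/12)^180 ≈ 504,014.9670.

£504,014.97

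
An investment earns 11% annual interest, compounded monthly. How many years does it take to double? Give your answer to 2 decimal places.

6.33 years

(1 + 0.00916667)^(12t) = 2.
12t = ln 2 / ln(1 + 0.00916667) ≈ 0.69315/0.00912491 ≈ 75.9621.
t ≈ 6.3302.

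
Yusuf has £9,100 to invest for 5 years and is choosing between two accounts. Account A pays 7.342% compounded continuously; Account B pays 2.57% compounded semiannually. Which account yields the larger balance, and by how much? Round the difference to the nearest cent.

Account A, by £2,796.90

Account A growth factor: e^(0.07342·5) = e^0.3671 ≈ 1.4435422661; balance ≈ 13,136.2346.
Account B growth factor: (1 + 0.01285)^10 ≈ 1.1361909464; balance ≈ 10,339.3376.
Account A is larger by 2,796.8970.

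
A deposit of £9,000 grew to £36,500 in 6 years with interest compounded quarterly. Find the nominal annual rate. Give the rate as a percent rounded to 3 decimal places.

The 24-period growth factor is 36,500/9,000 = 4.05556.
r/4 = 4.05556^(1/24) − 1 ≈ 0.0600722, so r ≈ 4·0.0600722 = 24.02887%.

24.029%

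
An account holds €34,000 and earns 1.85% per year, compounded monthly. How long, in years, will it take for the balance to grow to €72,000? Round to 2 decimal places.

(1 + 0.00154167)^(12t) = 72,000/34,000 = 2.1176.
12t·ln(1 + 0.00154167) = ln(2.1176); 12t = 0.75031/0.00154048 ≈ 487.0598.
t ≈ 40.5883 years.

40.59 years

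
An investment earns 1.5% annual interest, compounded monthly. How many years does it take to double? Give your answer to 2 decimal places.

(1 + 0.00125)^(12t) = 2.
12t = ln 2 / ln(1 + 0.00125) ≈ 0.69315/0.00124922 ≈ 554.8642.
t ≈ 46.2387.

46.24 years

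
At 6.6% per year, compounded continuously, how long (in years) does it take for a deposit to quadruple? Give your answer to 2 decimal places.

e^(0.066t) = 4, so 0.066t = ln 4 ≈ 1.3863.
t ≈ 1.3863/0.066 ≈ 21.0045.

21.00 years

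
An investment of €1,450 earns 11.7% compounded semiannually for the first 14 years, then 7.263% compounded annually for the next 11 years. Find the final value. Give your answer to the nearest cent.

€15,404.99

After 14 years at 11.7%: 1,450 × 4.9129703816 ≈ 7,123.8071.
Then 11 years at 7.263%: 7,123.8071 × 2.1624662279 ≈ 15,404.9922.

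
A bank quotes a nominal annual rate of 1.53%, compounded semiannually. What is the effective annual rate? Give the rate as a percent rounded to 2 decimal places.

1.54%

One year is 2 periods at 0.00765 each: (1 + 0.00765)^2 ≈ 1.015359.
EAR = 1.015359 − 1 ≈ 1.53585%.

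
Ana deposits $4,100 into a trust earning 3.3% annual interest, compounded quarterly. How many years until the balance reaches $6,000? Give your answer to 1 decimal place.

(1 + 0.00825)^(4t) = 6,000/4,100 = 1.4634.
4t·ln(1 + 0.00825) = ln(1.4634); 4t = 0.38077/0.00821615 ≈ 46.3444.
t ≈ 11.5861 years.

11.6 years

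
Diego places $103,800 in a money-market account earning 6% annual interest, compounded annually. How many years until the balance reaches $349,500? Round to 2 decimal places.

We need (1 + 0.06)^t = 3.3671, so t = ln 3.3671 / ln 1.06 ≈ 20.8351.

20.84 years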